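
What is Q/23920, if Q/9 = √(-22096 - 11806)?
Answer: 9*I*√33902/23920 ≈ 0.069278*I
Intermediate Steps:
Q = 9*I*√33902 (Q = 9*√(-22096 - 11806) = 9*√(-33902) = 9*(I*√33902) = 9*I*√33902 ≈ 1657.1*I)
Q/23920 = (9*I*√33902)/23920 = (9*I*√33902)*(1/23920) = 9*I*√33902/23920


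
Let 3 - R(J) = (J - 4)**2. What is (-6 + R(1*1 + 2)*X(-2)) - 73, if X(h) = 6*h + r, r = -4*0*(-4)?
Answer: -103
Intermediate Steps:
r = 0 (r = 0*(-4) = 0)
R(J) = 3 - (-4 + J)**2 (R(J) = 3 - (J - 4)**2 = 3 - (-4 + J)**2)
X(h) = 6*h (X(h) = 6*h + 0 = 6*h)
(-6 + R(1*1 + 2)*X(-2)) - 73 = (-6 + (3 - (-4 + (1*1 + 2))**2)*(6*(-2))) - 73 = (-6 + (3 - (-4 + (1 + 2))**2)*(-12)) - 73 = (-6 + (3 - (-4 + 3)**2)*(-12)) - 73 = (-6 + (3 - 1*(-1)**2)*(-12)) - 73 = (-6 + (3 - 1*1)*(-12)) - 73 = (-6 + (3 - 1)*(-12)) - 73 = (-6 + 2*(-12)) - 73 = (-6 - 24) - 73 = -30 - 73 = -103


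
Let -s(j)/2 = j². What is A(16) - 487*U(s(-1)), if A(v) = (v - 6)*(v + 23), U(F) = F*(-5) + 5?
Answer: -6915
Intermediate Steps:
s(j) = -2*j²
U(F) = 5 - 5*F (U(F) = -5*F + 5 = 5 - 5*F)
A(v) = (-6 + v)*(23 + v)
A(16) - 487*U(s(-1)) = (-138 + 16² + 17*16) - 487*(5 - (-10)*(-1)²) = (-138 + 256 + 272) - 487*(5 - (-10)) = 390 - 487*(5 - 5*(-2)) = 390 - 487*(5 + 10) = 390 - 487*15 = 390 - 7305 = -6915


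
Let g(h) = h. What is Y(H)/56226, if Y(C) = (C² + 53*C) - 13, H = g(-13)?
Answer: -533/56226 ≈ -0.0094796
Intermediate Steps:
H = -13
Y(C) = -13 + C² + 53*C
Y(H)/56226 = (-13 + (-13)² + 53*(-13))/56226 = (-13 + 169 - 689)*(1/56226) = -533*1/56226 = -533/56226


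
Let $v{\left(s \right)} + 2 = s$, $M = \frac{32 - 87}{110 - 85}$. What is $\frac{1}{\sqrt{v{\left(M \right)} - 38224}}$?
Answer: $- \frac{i \sqrt{955705}}{191141} \approx - 0.0051146 i$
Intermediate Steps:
$M = - \frac{11}{5}$ ($M = - \frac{55}{25} = \left(-55\right) \frac{1}{25} = - \frac{11}{5} \approx -2.2$)
$v{\left(s \right)} = -2 + s$
$\frac{1}{\sqrt{v{\left(M \right)} - 38224}} = \frac{1}{\sqrt{\left(-2 - \frac{11}{5}\right) - 38224}} = \frac{1}{\sqrt{- \frac{21}{5} - 38224}} = \frac{1}{\sqrt{- \frac{191141}{5}}} = \frac{1}{\frac{1}{5} i \sqrt{955705}} = - \frac{i \sqrt{955705}}{191141}$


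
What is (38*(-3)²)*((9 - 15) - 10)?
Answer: -5472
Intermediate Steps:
(38*(-3)²)*((9 - 15) - 10) = (38*9)*(-6 - 10) = 342*(-16) = -5472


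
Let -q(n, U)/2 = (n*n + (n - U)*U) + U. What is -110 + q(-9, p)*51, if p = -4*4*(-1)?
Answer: 30796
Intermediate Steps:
p = 16 (p = -16*(-1) = 16)
q(n, U) = -2*U - 2*n² - 2*U*(n - U) (q(n, U) = -2*((n*n + (n - U)*U) + U) = -2*((n² + U*(n - U)) + U) = -2*(U + n² + U*(n - U)) = -2*U - 2*n² - 2*U*(n - U))
-110 + q(-9, p)*51 = -110 + (-2*16 - 2*(-9)² + 2*16² - 2*16*(-9))*51 = -110 + (-32 - 2*81 + 2*256 + 288)*51 = -110 + (-32 - 162 + 512 + 288)*51 = -110 + 606*51 = -110 + 30906 = 30796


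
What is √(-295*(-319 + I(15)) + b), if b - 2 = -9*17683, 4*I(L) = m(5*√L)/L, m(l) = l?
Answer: √(-2341440 - 885*√15)/6 ≈ 255.22*I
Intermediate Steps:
I(L) = 5/(4*√L) (I(L) = ((5*√L)/L)/4 = (5/√L)/4 = 5/(4*√L))
b = -159145 (b = 2 - 9*17683 = 2 - 159147 = -159145)
√(-295*(-319 + I(15)) + b) = √(-295*(-319 + 5/(4*√15)) - 159145) = √(-295*(-319 + 5*(√15/15)/4) - 159145) = √(-295*(-319 + √15/12) - 159145) = √((94105 - 295*√15/12) - 159145) = √(-65040 - 295*√15/12)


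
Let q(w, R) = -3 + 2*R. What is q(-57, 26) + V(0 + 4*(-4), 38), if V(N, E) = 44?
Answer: 93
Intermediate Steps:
q(-57, 26) + V(0 + 4*(-4), 38) = (-3 + 2*26) + 44 = (-3 + 52) + 44 = 49 + 44 = 93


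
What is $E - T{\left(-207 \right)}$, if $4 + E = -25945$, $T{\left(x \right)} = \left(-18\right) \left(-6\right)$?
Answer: $-26057$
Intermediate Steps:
$T{\left(x \right)} = 108$
$E = -25949$ ($E = -4 - 25945 = -25949$)
$E - T{\left(-207 \right)} = -25949 - 108 = -26057$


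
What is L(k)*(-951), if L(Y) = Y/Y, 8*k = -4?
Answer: -951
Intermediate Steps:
k = -½ (k = (⅛)*(-4) = -½ ≈ -0.50000)
L(Y) = 1
L(k)*(-951) = 1*(-951) = -951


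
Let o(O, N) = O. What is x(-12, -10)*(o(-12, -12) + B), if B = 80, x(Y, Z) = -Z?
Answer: 680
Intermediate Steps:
x(-12, -10)*(o(-12, -12) + B) = (-1*(-10))*(-12 + 80) = 10*68 = 680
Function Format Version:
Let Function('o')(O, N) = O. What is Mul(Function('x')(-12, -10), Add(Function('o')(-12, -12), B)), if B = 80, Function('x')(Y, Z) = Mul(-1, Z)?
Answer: 680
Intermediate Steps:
Mul(Function('x')(-12, -10), Add(Function('o')(-12, -12), B)) = Mul(Mul(-1, -10), Add(-12, 80)) = Mul(10, 68) = 680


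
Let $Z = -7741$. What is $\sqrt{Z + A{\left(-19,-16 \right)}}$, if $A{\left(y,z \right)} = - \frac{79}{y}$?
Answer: $\frac{70 i \sqrt{570}}{19} \approx 87.959 i$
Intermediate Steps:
$\sqrt{Z + A{\left(-19,-16 \right)}} = \sqrt{-7741 - \frac{79}{-19}} = \sqrt{-7741 - - \frac{79}{19}} = \sqrt{-7741 + \frac{79}{19}} = \sqrt{- \frac{147000}{19}} = \frac{70 i \sqrt{570}}{19}$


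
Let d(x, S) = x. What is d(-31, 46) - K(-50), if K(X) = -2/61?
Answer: -1889/61 ≈ -30.967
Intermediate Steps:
K(X) = -2/61 (K(X) = -2*1/61 = -2/61)
d(-31, 46) - K(-50) = -31 - 1*(-2/61) = -31 + 2/61 = -1889/61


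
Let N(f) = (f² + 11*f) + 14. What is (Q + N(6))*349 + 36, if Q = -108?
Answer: 2828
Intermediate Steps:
N(f) = 14 + f² + 11*f
(Q + N(6))*349 + 36 = (-108 + (14 + 6² + 11*6))*349 + 36 = (-108 + (14 + 36 + 66))*349 + 36 = (-108 + 116)*349 + 36 = 8*349 + 36 = 2792 + 36 = 2828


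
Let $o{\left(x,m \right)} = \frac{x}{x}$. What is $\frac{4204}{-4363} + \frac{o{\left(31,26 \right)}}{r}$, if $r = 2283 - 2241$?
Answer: $- \frac{172205}{183246} \approx -0.93975$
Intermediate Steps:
$o{\left(x,m \right)} = 1$
$r = 42$
$\frac{4204}{-4363} + \frac{o{\left(31,26 \right)}}{r} = \frac{4204}{-4363} + 1 \cdot \frac{1}{42} = 4204 \left(- \frac{1}{4363}\right) + 1 \cdot \frac{1}{42} = - \frac{4204}{4363} + \frac{1}{42} = - \frac{172205}{183246}$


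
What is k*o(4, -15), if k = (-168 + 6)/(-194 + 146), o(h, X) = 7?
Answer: 189/8 ≈ 23.625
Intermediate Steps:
k = 27/8 (k = -162/(-48) = -162*(-1/48) = 27/8 ≈ 3.3750)
k*o(4, -15) = (27/8)*7 = 189/8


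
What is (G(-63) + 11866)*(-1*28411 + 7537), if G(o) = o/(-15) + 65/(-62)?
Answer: -38402283969/155 ≈ -2.4776e+8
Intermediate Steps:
G(o) = -65/62 - o/15 (G(o) = o*(-1/15) + 65*(-1/62) = -o/15 - 65/62 = -65/62 - o/15)
(G(-63) + 11866)*(-1*28411 + 7537) = ((-65/62 - 1/15*(-63)) + 11866)*(-1*28411 + 7537) = ((-65/62 + 21/5) + 11866)*(-28411 + 7537) = (977/310 + 11866)*(-20874) = (3679437/310)*(-20874) = -38402283969/155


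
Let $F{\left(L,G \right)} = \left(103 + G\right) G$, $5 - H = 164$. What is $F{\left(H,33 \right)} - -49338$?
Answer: $53826$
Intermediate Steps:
$H = -159$ ($H = 5 - 164 = -159$)
$F{\left(L,G \right)} = G \left(103 + G\right)$
$F{\left(H,33 \right)} - -49338 = 33 \left(103 + 33\right) - -49338 = 33 \cdot 136 + 49338 = 4488 + 49338 = 53826$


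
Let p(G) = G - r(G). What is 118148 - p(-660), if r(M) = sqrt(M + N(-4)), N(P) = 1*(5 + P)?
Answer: 118808 + I*sqrt(659) ≈ 1.1881e+5 + 25.671*I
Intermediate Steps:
N(P) = 5 + P
r(M) = sqrt(1 + M) (r(M) = sqrt(M + (5 - 4)) = sqrt(M + 1) = sqrt(1 + M))
p(G) = G - sqrt(1 + G)
118148 - p(-660) = 118148 - (-660 - sqrt(1 - 660)) = 118148 - (-660 - sqrt(-659)) = 118148 - (-660 - I*sqrt(659)) = 118148 + (660 + I*sqrt(659)) = 118808 + I*sqrt(659)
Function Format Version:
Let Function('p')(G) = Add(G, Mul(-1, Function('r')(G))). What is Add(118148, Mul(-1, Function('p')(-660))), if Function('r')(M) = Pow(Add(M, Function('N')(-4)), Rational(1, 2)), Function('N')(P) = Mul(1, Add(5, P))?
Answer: Add(118808, Mul(I, Pow(659, Rational(1, 2)))) ≈ Add(1.1881e+5, Mul(25.671, I))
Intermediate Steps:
Function('N')(P) = Add(5, P)
Function('r')(M) = Pow(Add(1, M), Rational(1, 2)) (Function('r')(M) = Pow(Add(M, Add(5, -4)), Rational(1, 2)) = Pow(Add(M, 1), Rational(1, 2)) = Pow(Add(1, M), Rational(1, 2)))
Function('p')(G) = Add(G, Mul(-1, Pow(Add(1, G), Rational(1, 2))))
Add(118148, Mul(-1, Function('p')(-660))) = Add(118148, Mul(-1, Add(-660, Mul(-1, Pow(Add(1, -660), Rational(1, 2)))))) = Add(118148, Mul(-1, Add(-660, Mul(-1, Pow(-659, Rational(1, 2)))))) = Add(118148, Mul(-1, Add(-660, Mul(-1, Mul(I, Pow(659, Rational(1, 2))))))) = Add(118148, Mul(-1, Add(-660, Mul(-1, I, Pow(659, Rational(1, 2)))))) = Add(118148, Add(660, Mul(I, Pow(659, Rational(1, 2))))) = Add(118808, Mul(I, Pow(659, Rational(1, 2))))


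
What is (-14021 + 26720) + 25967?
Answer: 38666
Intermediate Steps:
(-14021 + 26720) + 25967 = 12699 + 25967 = 38666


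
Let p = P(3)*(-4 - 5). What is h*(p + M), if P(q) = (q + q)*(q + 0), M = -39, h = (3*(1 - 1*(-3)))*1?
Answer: -2412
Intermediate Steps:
h = 12 (h = (3*(1 + 3))*1 = (3*4)*1 = 12*1 = 12)
P(q) = 2*q² (P(q) = (2*q)*q = 2*q²)
p = -162 (p = (2*3²)*(-4 - 5) = (2*9)*(-9) = 18*(-9) = -162)
h*(p + M) = 12*(-162 - 39) = 12*(-201) = -2412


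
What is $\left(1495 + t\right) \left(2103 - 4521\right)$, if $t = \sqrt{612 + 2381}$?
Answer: $-3614910 - 2418 \sqrt{2993} \approx -3.7472 \cdot 10^{6}$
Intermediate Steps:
$t = \sqrt{2993} \approx 54.708$
$\left(1495 + t\right) \left(2103 - 4521\right) = \left(1495 + \sqrt{2993}\right) \left(2103 - 4521\right) = \left(1495 + \sqrt{2993}\right) \left(-2418\right) = -3614910 - 2418 \sqrt{2993}$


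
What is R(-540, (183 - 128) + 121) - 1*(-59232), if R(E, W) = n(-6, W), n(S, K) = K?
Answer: 59408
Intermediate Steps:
R(E, W) = W
R(-540, (183 - 128) + 121) - 1*(-59232) = ((183 - 128) + 121) - 1*(-59232) = (55 + 121) + 59232 = 176 + 59232 = 59408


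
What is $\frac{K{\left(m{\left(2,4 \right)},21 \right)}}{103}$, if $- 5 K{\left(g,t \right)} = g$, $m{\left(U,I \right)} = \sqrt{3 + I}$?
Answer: $- \frac{\sqrt{7}}{515} \approx -0.0051374$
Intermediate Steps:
$K{\left(g,t \right)} = - \frac{g}{5}$
$\frac{K{\left(m{\left(2,4 \right)},21 \right)}}{103} = \frac{\left(- \frac{1}{5}\right) \sqrt{3 + 4}}{103} = - \frac{\sqrt{7}}{5} \cdot \frac{1}{103} = - \frac{\sqrt{7}}{515}$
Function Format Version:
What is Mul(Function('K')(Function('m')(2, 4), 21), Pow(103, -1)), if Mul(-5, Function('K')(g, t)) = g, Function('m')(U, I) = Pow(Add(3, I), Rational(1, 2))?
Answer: Mul(Rational(-1, 515), Pow(7, Rational(1, 2))) ≈ -0.0051374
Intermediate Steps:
Function('K')(g, t) = Mul(Rational(-1, 5), g)
Mul(Function('K')(Function('m')(2, 4), 21), Pow(103, -1)) = Mul(Mul(Rational(-1, 5), Pow(Add(3, 4), Rational(1, 2))), Pow(103, -1)) = Mul(Mul(Rational(-1, 5), Pow(7, Rational(1, 2))), Rational(1, 103)) = Mul(Rational(-1, 515), Pow(7, Rational(1, 2)))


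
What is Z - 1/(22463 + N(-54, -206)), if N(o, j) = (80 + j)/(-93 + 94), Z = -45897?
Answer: -1025201290/22337 ≈ -45897.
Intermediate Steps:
N(o, j) = 80 + j (N(o, j) = (80 + j)/1 = (80 + j)*1 = 80 + j)
Z - 1/(22463 + N(-54, -206)) = -45897 - 1/(22463 + (80 - 206)) = -45897 - 1/(22463 - 126) = -45897 - 1/22337 = -1025201290/22337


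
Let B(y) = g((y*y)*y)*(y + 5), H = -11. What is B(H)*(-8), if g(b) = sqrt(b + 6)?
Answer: 240*I*sqrt(53) ≈ 1747.2*I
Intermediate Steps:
g(b) = sqrt(6 + b)
B(y) = sqrt(6 + y**3)*(5 + y) (B(y) = sqrt(6 + (y*y)*y)*(y + 5) = sqrt(6 + y**2*y)*(5 + y) = sqrt(6 + y**3)*(5 + y))
B(H)*(-8) = (sqrt(6 + (-11)**3)*(5 - 11))*(-8) = (sqrt(6 - 1331)*(-6))*(-8) = (sqrt(-1325)*(-6))*(-8) = ((5*I*sqrt(53))*(-6))*(-8) = -30*I*sqrt(53)*(-8) = 240*I*sqrt(53)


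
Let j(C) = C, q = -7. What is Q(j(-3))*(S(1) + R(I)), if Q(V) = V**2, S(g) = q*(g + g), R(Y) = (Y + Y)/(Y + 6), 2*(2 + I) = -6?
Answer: -216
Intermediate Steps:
I = -5 (I = -2 + (1/2)*(-6) = -2 - 3 = -5)
R(Y) = 2*Y/(6 + Y) (R(Y) = (2*Y)/(6 + Y) = 2*Y/(6 + Y))
S(g) = -14*g (S(g) = -7*(g + g) = -14*g)
Q(j(-3))*(S(1) + R(I)) = (-3)**2*(-14*1 + 2*(-5)/(6 - 5)) = 9*(-14 + 2*(-5)/1) = 9*(-14 + 2*(-5)*1) = 9*(-14 - 10) = 9*(-24) = -216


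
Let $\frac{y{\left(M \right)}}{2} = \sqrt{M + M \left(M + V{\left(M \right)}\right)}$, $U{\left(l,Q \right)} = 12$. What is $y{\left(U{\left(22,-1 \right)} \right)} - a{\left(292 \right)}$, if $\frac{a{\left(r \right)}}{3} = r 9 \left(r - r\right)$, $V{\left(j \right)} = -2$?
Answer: $4 \sqrt{33} \approx 22.978$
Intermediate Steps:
$y{\left(M \right)} = 2 \sqrt{M + M \left(-2 + M\right)}$ ($y{\left(M \right)} = 2 \sqrt{M + M \left(M - 2\right)} = 2 \sqrt{M + M \left(-2 + M\right)}$)
$a{\left(r \right)} = 0$ ($a{\left(r \right)} = 3 r 9 \left(r - r\right) = 3 \cdot 9 r 0 = 3 \cdot 0 = 0$)
$y{\left(U{\left(22,-1 \right)} \right)} - a{\left(292 \right)} = 2 \sqrt{12 \left(-1 + 12\right)} - 0 = 2 \sqrt{12 \cdot 11} + 0 = 2 \sqrt{132} + 0 = 2 \cdot 2 \sqrt{33} + 0 = 4 \sqrt{33} + 0 = 4 \sqrt{33}$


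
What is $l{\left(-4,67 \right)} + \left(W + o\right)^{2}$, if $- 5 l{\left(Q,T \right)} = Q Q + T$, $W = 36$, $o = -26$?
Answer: $\frac{417}{5} \approx 83.4$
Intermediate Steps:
$l{\left(Q,T \right)} = - \frac{T}{5} - \frac{Q^{2}}{5}$ ($l{\left(Q,T \right)} = - \frac{Q Q + T}{5} = - \frac{Q^{2} + T}{5} = - \frac{T + Q^{2}}{5} = - \frac{T}{5} - \frac{Q^{2}}{5}$)
$l{\left(-4,67 \right)} + \left(W + o\right)^{2} = \left(\left(- \frac{1}{5}\right) 67 - \frac{\left(-4\right)^{2}}{5}\right) + \left(36 - 26\right)^{2} = \left(- \frac{67}{5} - \frac{16}{5}\right) + 10^{2} = \left(- \frac{67}{5} - \frac{16}{5}\right) + 100 = - \frac{83}{5} + 100 = \frac{417}{5}$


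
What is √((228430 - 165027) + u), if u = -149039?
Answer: 2*I*√21409 ≈ 292.64*I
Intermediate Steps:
√((228430 - 165027) + u) = √((228430 - 165027) - 149039) = √(63403 - 149039) = √(-85636) = 2*I*√21409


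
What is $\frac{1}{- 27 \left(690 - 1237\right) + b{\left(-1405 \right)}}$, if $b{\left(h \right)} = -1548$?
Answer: $\frac{1}{13221} \approx 7.5637 \cdot 10^{-5}$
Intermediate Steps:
$\frac{1}{- 27 \left(690 - 1237\right) + b{\left(-1405 \right)}} = \frac{1}{- 27 \left(690 - 1237\right) - 1548} = \frac{1}{\left(-27\right) \left(-547\right) - 1548} = \frac{1}{14769 - 1548} = \frac{1}{13221}$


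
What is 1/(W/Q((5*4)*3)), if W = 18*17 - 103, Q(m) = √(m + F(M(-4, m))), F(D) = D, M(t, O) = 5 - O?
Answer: √5/203 ≈ 0.011015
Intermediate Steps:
Q(m) = √5 (Q(m) = √(m + (5 - m)) = √5)
W = 203 (W = 306 - 103 = 203)
1/(W/Q((5*4)*3)) = 1/(203/(√5)) = 1/(203*(√5/5)) = 1/(203*√5/5) = √5/203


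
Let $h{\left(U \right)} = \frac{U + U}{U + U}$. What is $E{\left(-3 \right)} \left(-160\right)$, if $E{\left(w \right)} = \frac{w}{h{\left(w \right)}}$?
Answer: $480$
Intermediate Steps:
$h{\left(U \right)} = 1$ ($h{\left(U \right)} = \frac{2 U}{2 U} = 2 U \frac{1}{2 U} = 1$)
$E{\left(w \right)} = w$ ($E{\left(w \right)} = \frac{w}{1} = w 1 = w$)
$E{\left(-3 \right)} \left(-160\right) = \left(-3\right) \left(-160\right) = 480$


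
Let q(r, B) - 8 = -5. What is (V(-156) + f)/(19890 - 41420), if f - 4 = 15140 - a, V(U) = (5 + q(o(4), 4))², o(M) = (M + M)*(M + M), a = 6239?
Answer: -8969/21530 ≈ -0.41658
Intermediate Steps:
o(M) = 4*M² (o(M) = (2*M)*(2*M) = 4*M²)
q(r, B) = 3 (q(r, B) = 8 - 5 = 3)
V(U) = 64 (V(U) = (5 + 3)² = 8² = 64)
f = 8905 (f = 4 + (15140 - 1*6239) = 4 + (15140 - 6239) = 4 + 8901 = 8905)
(V(-156) + f)/(19890 - 41420) = (64 + 8905)/(19890 - 41420) = 8969/(-21530) = 8969*(-1/21530) = -8969/21530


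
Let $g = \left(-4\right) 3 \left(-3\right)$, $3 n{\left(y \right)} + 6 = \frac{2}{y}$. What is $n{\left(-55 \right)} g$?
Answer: $- \frac{3984}{55} \approx -72.436$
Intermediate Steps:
$n{\left(y \right)} = -2 + \frac{2}{3 y}$ ($n{\left(y \right)} = -2 + \frac{2 \frac{1}{y}}{3} = -2 + \frac{2}{3 y}$)
$g = 36$ ($g = \left(-12\right) \left(-3\right) = 36$)
$n{\left(-55 \right)} g = \left(-2 + \frac{2}{3 \left(-55\right)}\right) 36 = \left(-2 + \frac{2}{3} \left(- \frac{1}{55}\right)\right) 36 = \left(-2 - \frac{2}{165}\right) 36 = \left(- \frac{332}{165}\right) 36 = - \frac{3984}{55}$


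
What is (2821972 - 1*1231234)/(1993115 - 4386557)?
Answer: -265123/398907 ≈ -0.66462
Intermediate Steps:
(2821972 - 1*1231234)/(1993115 - 4386557) = (2821972 - 1231234)/(-2393442) = 1590738*(-1/2393442) = -265123/398907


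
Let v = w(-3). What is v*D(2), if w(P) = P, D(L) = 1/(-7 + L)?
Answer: ⅗ ≈ 0.60000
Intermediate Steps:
v = -3
v*D(2) = -3/(-7 + 2) = -3/(-5) = -3*(-⅕) = ⅗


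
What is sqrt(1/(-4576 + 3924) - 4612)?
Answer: 5*I*sqrt(19605803)/326 ≈ 67.912*I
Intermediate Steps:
sqrt(1/(-4576 + 3924) - 4612) = sqrt(1/(-652) - 4612) = sqrt(-1/652 - 4612) = sqrt(-3007025/652) = 5*I*sqrt(19605803)/326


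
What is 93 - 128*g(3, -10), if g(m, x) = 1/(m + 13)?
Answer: 85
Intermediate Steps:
g(m, x) = 1/(13 + m)
93 - 128*g(3, -10) = 93 - 128/(13 + 3) = 93 - 128/16 = 93 - 128*1/16 = 93 - 8 = 85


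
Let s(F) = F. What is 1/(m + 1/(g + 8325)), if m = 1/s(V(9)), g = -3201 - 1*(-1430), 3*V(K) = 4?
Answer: 13108/9833 ≈ 1.3331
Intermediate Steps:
V(K) = 4/3 (V(K) = (⅓)*4 = 4/3)
g = -1771 (g = -3201 + 1430 = -1771)
m = ¾ (m = 1/(4/3) = ¾ ≈ 0.75000)
1/(m + 1/(g + 8325)) = 1/(¾ + 1/(-1771 + 8325)) = 1/(¾ + 1/6554) = 1/(9833/13108) = 13108/9833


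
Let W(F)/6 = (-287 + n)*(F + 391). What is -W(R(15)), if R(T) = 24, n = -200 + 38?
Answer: 1118010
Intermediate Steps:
n = -162
W(F) = -1053354 - 2694*F (W(F) = 6*((-287 - 162)*(F + 391)) = 6*(-449*(391 + F)) = 6*(-175559 - 449*F) = -1053354 - 2694*F)
-W(R(15)) = -(-1053354 - 2694*24) = -(-1053354 - 64656) = -1*(-1118010) = 1118010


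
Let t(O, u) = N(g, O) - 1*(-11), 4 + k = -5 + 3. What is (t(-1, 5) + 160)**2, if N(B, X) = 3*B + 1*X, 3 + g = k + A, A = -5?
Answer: 16384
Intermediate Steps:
k = -6 (k = -4 + (-5 + 3) = -4 - 2 = -6)
g = -14 (g = -3 + (-6 - 5) = -3 - 11 = -14)
N(B, X) = X + 3*B (N(B, X) = 3*B + X = X + 3*B)
t(O, u) = -31 + O (t(O, u) = (O + 3*(-14)) - 1*(-11) = (O - 42) + 11 = (-42 + O) + 11 = -31 + O)
(t(-1, 5) + 160)**2 = ((-31 - 1) + 160)**2 = (-32 + 160)**2 = 128**2 = 16384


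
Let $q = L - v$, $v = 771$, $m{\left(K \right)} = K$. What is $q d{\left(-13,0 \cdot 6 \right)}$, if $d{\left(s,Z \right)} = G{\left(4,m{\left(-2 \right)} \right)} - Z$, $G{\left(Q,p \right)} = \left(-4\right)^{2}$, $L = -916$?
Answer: $-26992$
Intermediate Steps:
$G{\left(Q,p \right)} = 16$
$d{\left(s,Z \right)} = 16 - Z$
$q = -1687$ ($q = -916 - 771 = -1687$)
$q d{\left(-13,0 \cdot 6 \right)} = - 1687 \left(16 - 0 \cdot 6\right) = - 1687 \left(16 - 0\right) = - 1687 \left(16 + 0\right) = \left(-1687\right) 16 = -26992$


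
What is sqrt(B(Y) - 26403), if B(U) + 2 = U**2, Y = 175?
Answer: 2*sqrt(1055) ≈ 64.962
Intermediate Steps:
B(U) = -2 + U**2
sqrt(B(Y) - 26403) = sqrt((-2 + 175**2) - 26403) = sqrt((-2 + 30625) - 26403) = sqrt(30623 - 26403) = sqrt(4220) = 2*sqrt(1055)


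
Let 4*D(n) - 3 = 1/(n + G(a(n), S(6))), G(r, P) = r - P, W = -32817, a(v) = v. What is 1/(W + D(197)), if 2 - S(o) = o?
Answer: -1592/52243469 ≈ -3.0473e-5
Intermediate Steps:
S(o) = 2 - o
D(n) = ¾ + 1/(4*(4 + 2*n)) (D(n) = ¾ + 1/(4*(n + (n - (2 - 1*6)))) = ¾ + 1/(4*(n + (n - (2 - 6)))) = ¾ + 1/(4*(n + (n - 1*(-4)))) = ¾ + 1/(4*(n + (n + 4))) = ¾ + 1/(4*(n + (4 + n))) = ¾ + 1/(4*(4 + 2*n)))
1/(W + D(197)) = 1/(-32817 + (13 + 6*197)/(8*(2 + 197))) = 1/(-32817 + (⅛)*(13 + 1182)/199) = 1/(-32817 + (⅛)*(1/199)*1195) = 1/(-32817 + 1195/1592) = 1/(-52243469/1592) = -1592/52243469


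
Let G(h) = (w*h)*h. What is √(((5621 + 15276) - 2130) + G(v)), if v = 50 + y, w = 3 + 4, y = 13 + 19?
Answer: 3*√7315 ≈ 256.58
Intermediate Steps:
y = 32
w = 7
v = 82 (v = 50 + 32 = 82)
G(h) = 7*h² (G(h) = (7*h)*h = 7*h²)
√(((5621 + 15276) - 2130) + G(v)) = √(((5621 + 15276) - 2130) + 7*82²) = √((20897 - 2130) + 7*6724) = √(18767 + 47068) = √65835 = 3*√7315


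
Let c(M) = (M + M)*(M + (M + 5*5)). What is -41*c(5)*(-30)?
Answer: 430500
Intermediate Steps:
c(M) = 2*M*(25 + 2*M) (c(M) = (2*M)*(M + (M + 25)) = (2*M)*(M + (25 + M)) = (2*M)*(25 + 2*M) = 2*M*(25 + 2*M))
-41*c(5)*(-30) = -82*5*(25 + 2*5)*(-30) = -82*5*(25 + 10)*(-30) = -82*5*35*(-30) = -41*350*(-30) = -14350*(-30) = 430500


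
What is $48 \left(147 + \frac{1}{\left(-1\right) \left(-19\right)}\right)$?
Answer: $\frac{134112}{19} \approx 7058.5$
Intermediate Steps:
$48 \left(147 + \frac{1}{\left(-1\right) \left(-19\right)}\right) = 48 \left(147 + \frac{1}{19}\right) = 48 \cdot \frac{2794}{19} = \frac{134112}{19}$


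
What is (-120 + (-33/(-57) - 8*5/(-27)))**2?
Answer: 3660613009/263169 ≈ 13910.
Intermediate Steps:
(-120 + (-33/(-57) - 8*5/(-27)))**2 = (-120 + (-33*(-1/57) - 40*(-1/27)))**2 = (-120 + (11/19 + 40/27))**2 = (-120 + 1057/513)**2 = (-60503/513)**2 = 3660613009/263169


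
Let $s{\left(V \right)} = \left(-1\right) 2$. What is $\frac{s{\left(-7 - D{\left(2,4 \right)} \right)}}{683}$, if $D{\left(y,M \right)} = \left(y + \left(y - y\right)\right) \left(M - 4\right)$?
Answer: $- \frac{2}{683} \approx -0.0029283$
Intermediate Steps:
$D{\left(y,M \right)} = y \left(-4 + M\right)$ ($D{\left(y,M \right)} = \left(y + 0\right) \left(-4 + M\right) = y \left(-4 + M\right)$)
$s{\left(V \right)} = -2$
$\frac{s{\left(-7 - D{\left(2,4 \right)} \right)}}{683} = - \frac{2}{683}$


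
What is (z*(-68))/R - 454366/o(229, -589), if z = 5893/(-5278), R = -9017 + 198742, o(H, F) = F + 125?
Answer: 3922310418321/4005474200 ≈ 979.24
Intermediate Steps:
o(H, F) = 125 + F
R = 189725
z = -5893/5278 (z = 5893*(-1/5278) = -5893/5278 ≈ -1.1165)
(z*(-68))/R - 454366/o(229, -589) = -5893/5278*(-68)/189725 - 454366/(125 - 589) = (200362/2639)*(1/189725) - 454366/(-464) = 200362/500684275 - 454366*(-1/464) = 200362/500684275 + 227183/232 = 3922310418321/4005474200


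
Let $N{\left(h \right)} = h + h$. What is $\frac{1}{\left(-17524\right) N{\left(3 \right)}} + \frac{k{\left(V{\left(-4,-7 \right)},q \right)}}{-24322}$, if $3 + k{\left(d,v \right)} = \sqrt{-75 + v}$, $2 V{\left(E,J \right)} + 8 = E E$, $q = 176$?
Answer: $\frac{145555}{1278656184} - \frac{\sqrt{101}}{24322} \approx -0.00029937$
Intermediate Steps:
$N{\left(h \right)} = 2 h$
$V{\left(E,J \right)} = -4 + \frac{E^{2}}{2}$ ($V{\left(E,J \right)} = -4 + \frac{E E}{2} = -4 + \frac{E^{2}}{2}$)
$k{\left(d,v \right)} = -3 + \sqrt{-75 + v}$
$\frac{1}{\left(-17524\right) N{\left(3 \right)}} + \frac{k{\left(V{\left(-4,-7 \right)},q \right)}}{-24322} = \frac{1}{\left(-17524\right) 2 \cdot 3} + \frac{-3 + \sqrt{-75 + 176}}{-24322} = - \frac{1}{17524 \cdot 6} + \left(-3 + \sqrt{101}\right) \left(- \frac{1}{24322}\right) = \left(- \frac{1}{17524}\right) \frac{1}{6} + \left(\frac{3}{24322} - \frac{\sqrt{101}}{24322}\right) = - \frac{1}{105144} + \left(\frac{3}{24322} - \frac{\sqrt{101}}{24322}\right) = \frac{145555}{1278656184} - \frac{\sqrt{101}}{24322}$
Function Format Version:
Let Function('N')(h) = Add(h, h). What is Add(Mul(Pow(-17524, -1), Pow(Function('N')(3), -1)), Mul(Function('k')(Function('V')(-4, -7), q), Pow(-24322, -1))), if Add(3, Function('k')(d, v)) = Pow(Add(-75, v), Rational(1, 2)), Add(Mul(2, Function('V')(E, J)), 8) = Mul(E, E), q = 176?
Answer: Add(Rational(145555, 1278656184), Mul(Rational(-1, 24322), Pow(101, Rational(1, 2)))) ≈ -0.00029937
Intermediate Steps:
Function('N')(h) = Mul(2, h)
Function('V')(E, J) = Add(-4, Mul(Rational(1, 2), Pow(E, 2))) (Function('V')(E, J) = Add(-4, Mul(Rational(1, 2), Mul(E, E))) = Add(-4, Mul(Rational(1, 2), Pow(E, 2))))
Function('k')(d, v) = Add(-3, Pow(Add(-75, v), Rational(1, 2)))
Add(Mul(Pow(-17524, -1), Pow(Function('N')(3), -1)), Mul(Function('k')(Function('V')(-4, -7), q), Pow(-24322, -1))) = Add(Mul(Pow(-17524, -1), Pow(Mul(2, 3), -1)), Mul(Add(-3, Pow(Add(-75, 176), Rational(1, 2))), Pow(-24322, -1))) = Add(Mul(Rational(-1, 17524), Pow(6, -1)), Mul(Add(-3, Pow(101, Rational(1, 2))), Rational(-1, 24322))) = Add(Mul(Rational(-1, 17524), Rational(1, 6)), Add(Rational(3, 24322), Mul(Rational(-1, 24322), Pow(101, Rational(1, 2))))) = Add(Rational(-1, 105144), Add(Rational(3, 24322), Mul(Rational(-1, 24322), Pow(101, Rational(1, 2))))) = Add(Rational(145555, 1278656184), Mul(Rational(-1, 24322), Pow(101, Rational(1, 2))))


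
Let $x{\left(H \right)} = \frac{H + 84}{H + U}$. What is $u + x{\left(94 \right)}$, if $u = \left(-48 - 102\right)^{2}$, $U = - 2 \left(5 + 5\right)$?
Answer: $\frac{832589}{37} \approx 22502.0$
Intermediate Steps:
$U = -20$ ($U = \left(-2\right) 10 = -20$)
$u = 22500$ ($u = \left(-150\right)^{2} = 22500$)
$x{\left(H \right)} = \frac{84 + H}{-20 + H}$ ($x{\left(H \right)} = \frac{H + 84}{H - 20} = \frac{84 + H}{-20 + H}$)
$u + x{\left(94 \right)} = 22500 + \frac{84 + 94}{-20 + 94} = 22500 + \frac{1}{74} \cdot 178 = 22500 + \frac{89}{37} = \frac{832589}{37}$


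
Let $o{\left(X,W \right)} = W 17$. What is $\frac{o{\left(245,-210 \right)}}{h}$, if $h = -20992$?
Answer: $\frac{1785}{10496} \approx 0.17006$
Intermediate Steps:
$o{\left(X,W \right)} = 17 W$
$\frac{o{\left(245,-210 \right)}}{h} = \frac{17 \left(-210\right)}{-20992} = \left(-3570\right) \left(- \frac{1}{20992}\right) = \frac{1785}{10496}$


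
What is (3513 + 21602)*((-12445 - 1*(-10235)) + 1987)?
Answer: -5600645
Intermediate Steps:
(3513 + 21602)*((-12445 - 1*(-10235)) + 1987) = 25115*((-12445 + 10235) + 1987) = 25115*(-2210 + 1987) = 25115*(-223) = -5600645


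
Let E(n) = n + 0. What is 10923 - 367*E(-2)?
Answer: 11657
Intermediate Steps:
E(n) = n
10923 - 367*E(-2) = 10923 - 367*(-2) = 10923 - 1*(-734) = 10923 + 734 = 11657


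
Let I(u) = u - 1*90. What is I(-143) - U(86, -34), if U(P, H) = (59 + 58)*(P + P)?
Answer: -20357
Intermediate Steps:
U(P, H) = 234*P (U(P, H) = 117*(2*P) = 234*P)
I(u) = -90 + u (I(u) = u - 90 = -90 + u)
I(-143) - U(86, -34) = (-90 - 143) - 234*86 = -233 - 1*20124 = -233 - 20124 = -20357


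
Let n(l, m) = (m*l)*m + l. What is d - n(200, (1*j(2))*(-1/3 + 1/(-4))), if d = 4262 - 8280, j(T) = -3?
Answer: -9661/2 ≈ -4830.5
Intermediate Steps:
d = -4018
n(l, m) = l + l*m² (n(l, m) = (l*m)*m + l = l*m² + l = l + l*m²)
d - n(200, (1*j(2))*(-1/3 + 1/(-4))) = -4018 - 200*(1 + ((1*(-3))*(-1/3 + 1/(-4)))²) = -4018 - 200*(1 + (-3*(-1*⅓ + 1*(-¼)))²) = -4018 - 200*(1 + (-3*(-⅓ - ¼))²) = -4018 - 200*(1 + (-3*(-7/12))²) = -4018 - 200*(1 + (7/4)²) = -4018 - 200*(1 + 49/16) = -4018 - 200*65/16 = -4018 - 1*1625/2 = -4018 - 1625/2 = -9661/2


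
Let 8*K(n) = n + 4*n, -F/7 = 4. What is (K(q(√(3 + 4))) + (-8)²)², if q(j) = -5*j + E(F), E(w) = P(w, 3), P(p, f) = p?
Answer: 142759/64 - 2325*√7/8 ≈ 1461.7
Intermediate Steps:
F = -28 (F = -7*4 = -28)
E(w) = w
q(j) = -28 - 5*j (q(j) = -5*j - 28 = -28 - 5*j)
K(n) = 5*n/8 (K(n) = (n + 4*n)/8 = (5*n)/8 = 5*n/8)
(K(q(√(3 + 4))) + (-8)²)² = (5*(-28 - 5*√(3 + 4))/8 + (-8)²)² = (5*(-28 - 5*√7)/8 + 64)² = ((-35/2 - 25*√7/8) + 64)² = (93/2 - 25*√7/8)²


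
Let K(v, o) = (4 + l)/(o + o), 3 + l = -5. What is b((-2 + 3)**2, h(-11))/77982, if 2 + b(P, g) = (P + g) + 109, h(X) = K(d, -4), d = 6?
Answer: 217/155964 ≈ 0.0013913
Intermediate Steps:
l = -8 (l = -3 - 5 = -8)
K(v, o) = -2/o (K(v, o) = (4 - 8)/(o + o) = -4*1/(2*o) = -2/o)
h(X) = 1/2 (h(X) = -2/(-4) = -2*(-1/4) = 1/2)
b(P, g) = 107 + P + g (b(P, g) = -2 + ((P + g) + 109) = -2 + (109 + P + g) = 107 + P + g)
b((-2 + 3)**2, h(-11))/77982 = (107 + (-2 + 3)**2 + 1/2)/77982 = (107 + 1**2 + 1/2)*(1/77982) = (107 + 1 + 1/2)*(1/77982) = (217/2)*(1/77982) = 217/155964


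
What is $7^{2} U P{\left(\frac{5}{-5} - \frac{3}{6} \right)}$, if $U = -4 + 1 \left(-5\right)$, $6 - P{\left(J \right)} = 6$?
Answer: $0$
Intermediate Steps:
$P{\left(J \right)} = 0$ ($P{\left(J \right)} = 6 - 6 = 0$)
$U = -9$ ($U = -4 - 5 = -9$)
$7^{2} U P{\left(\frac{5}{-5} - \frac{3}{6} \right)} = 7^{2} \left(-9\right) 0 = 49 \left(-9\right) 0 = \left(-441\right) 0 = 0$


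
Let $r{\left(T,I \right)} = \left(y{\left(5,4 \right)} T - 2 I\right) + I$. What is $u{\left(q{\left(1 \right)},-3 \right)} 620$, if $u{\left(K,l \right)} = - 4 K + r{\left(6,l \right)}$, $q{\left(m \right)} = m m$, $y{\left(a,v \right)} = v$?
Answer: $14260$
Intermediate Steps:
$q{\left(m \right)} = m^{2}$
$r{\left(T,I \right)} = - I + 4 T$ ($r{\left(T,I \right)} = \left(4 T - 2 I\right) + I = \left(- 2 I + 4 T\right) + I = - I + 4 T$)
$u{\left(K,l \right)} = 24 - l - 4 K$ ($u{\left(K,l \right)} = - 4 K - \left(-24 + l\right) = 24 - l - 4 K$)
$u{\left(q{\left(1 \right)},-3 \right)} 620 = \left(24 - -3 - 4 \cdot 1^{2}\right) 620 = \left(24 + 3 - 4\right) 620 = 23 \cdot 620 = 14260$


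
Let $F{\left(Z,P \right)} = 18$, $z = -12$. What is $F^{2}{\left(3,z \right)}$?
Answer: $324$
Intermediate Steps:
$F^{2}{\left(3,z \right)} = 18^{2} = 324$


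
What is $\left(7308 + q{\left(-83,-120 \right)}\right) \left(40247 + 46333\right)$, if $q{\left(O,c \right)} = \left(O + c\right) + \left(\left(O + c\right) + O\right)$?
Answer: $590389020$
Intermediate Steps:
$q{\left(O,c \right)} = 2 c + 3 O$ ($q{\left(O,c \right)} = \left(O + c\right) + \left(c + 2 O\right) = 2 c + 3 O$)
$\left(7308 + q{\left(-83,-120 \right)}\right) \left(40247 + 46333\right) = \left(7308 + \left(2 \left(-120\right) + 3 \left(-83\right)\right)\right) \left(40247 + 46333\right) = \left(7308 - 489\right) 86580 = 6819 \cdot 86580 = 590389020$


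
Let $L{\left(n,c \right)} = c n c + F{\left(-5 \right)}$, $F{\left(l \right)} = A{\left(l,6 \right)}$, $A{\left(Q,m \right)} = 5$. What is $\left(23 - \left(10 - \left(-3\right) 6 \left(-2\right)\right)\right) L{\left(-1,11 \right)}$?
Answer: $-5684$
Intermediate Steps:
$F{\left(l \right)} = 5$
$L{\left(n,c \right)} = 5 + n c^{2}$ ($L{\left(n,c \right)} = c n c + 5 = n c^{2} + 5 = 5 + n c^{2}$)
$\left(23 - \left(10 - \left(-3\right) 6 \left(-2\right)\right)\right) L{\left(-1,11 \right)} = \left(23 - \left(10 - \left(-3\right) 6 \left(-2\right)\right)\right) \left(5 - 11^{2}\right) = \left(23 - -26\right) \left(5 - 121\right) = \left(23 + \left(-10 + 36\right)\right) \left(5 - 121\right) = \left(23 + 26\right) \left(-116\right) = 49 \left(-116\right) = -5684$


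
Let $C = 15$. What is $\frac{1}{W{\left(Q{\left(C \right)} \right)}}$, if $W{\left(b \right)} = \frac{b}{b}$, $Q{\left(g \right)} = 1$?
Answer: $1$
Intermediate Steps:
$W{\left(b \right)} = 1$
$\frac{1}{W{\left(Q{\left(C \right)} \right)}} = 1^{-1} = 1$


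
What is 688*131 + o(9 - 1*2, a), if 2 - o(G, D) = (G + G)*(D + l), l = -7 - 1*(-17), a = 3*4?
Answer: 89822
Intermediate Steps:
a = 12
l = 10 (l = -7 + 17 = 10)
o(G, D) = 2 - 2*G*(10 + D) (o(G, D) = 2 - (G + G)*(D + 10) = 2 - 2*G*(10 + D))
688*131 + o(9 - 1*2, a) = 688*131 + (2 - 20*(9 - 1*2) - 2*12*(9 - 1*2)) = 90128 + (2 - 20*(9 - 2) - 2*12*(9 - 2)) = 90128 + (2 - 20*7 - 2*12*7) = 90128 + (2 - 140 - 168) = 90128 - 306 = 89822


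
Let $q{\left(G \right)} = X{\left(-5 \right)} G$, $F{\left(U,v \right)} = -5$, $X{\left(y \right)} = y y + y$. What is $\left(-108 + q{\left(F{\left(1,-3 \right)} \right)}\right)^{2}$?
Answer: $43264$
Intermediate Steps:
$X{\left(y \right)} = y + y^{2}$ ($X{\left(y \right)} = y^{2} + y = y + y^{2}$)
$q{\left(G \right)} = 20 G$ ($q{\left(G \right)} = - 5 \left(1 - 5\right) G = \left(-5\right) \left(-4\right) G = 20 G$)
$\left(-108 + q{\left(F{\left(1,-3 \right)} \right)}\right)^{2} = \left(-108 + 20 \left(-5\right)\right)^{2} = \left(-108 - 100\right)^{2} = \left(-208\right)^{2} = 43264$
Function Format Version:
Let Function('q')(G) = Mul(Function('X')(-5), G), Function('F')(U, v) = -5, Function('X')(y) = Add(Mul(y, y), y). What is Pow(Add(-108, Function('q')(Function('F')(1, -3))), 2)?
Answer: 43264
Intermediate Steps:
Function('X')(y) = Add(y, Pow(y, 2)) (Function('X')(y) = Add(Pow(y, 2), y) = Add(y, Pow(y, 2)))
Function('q')(G) = Mul(20, G) (Function('q')(G) = Mul(Mul(-5, Add(1, -5)), G) = Mul(Mul(-5, -4), G) = Mul(20, G))
Pow(Add(-108, Function('q')(Function('F')(1, -3))), 2) = Pow(Add(-108, Mul(20, -5)), 2) = Pow(Add(-108, -100), 2) = Pow(-208, 2) = 43264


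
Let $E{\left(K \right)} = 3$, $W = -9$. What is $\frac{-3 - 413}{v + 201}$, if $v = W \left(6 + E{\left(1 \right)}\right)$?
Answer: $- \frac{52}{15} \approx -3.4667$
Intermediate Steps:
$v = -81$ ($v = - 9 \left(6 + 3\right) = \left(-9\right) 9 = -81$)
$\frac{-3 - 413}{v + 201} = \frac{-3 - 413}{-81 + 201} = - \frac{416}{120} = \left(-416\right) \frac{1}{120} = - \frac{52}{15}$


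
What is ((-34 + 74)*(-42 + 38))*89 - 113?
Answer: -14353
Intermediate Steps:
((-34 + 74)*(-42 + 38))*89 - 113 = (40*(-4))*89 - 113 = -160*89 - 113 = -14240 - 113 = -14353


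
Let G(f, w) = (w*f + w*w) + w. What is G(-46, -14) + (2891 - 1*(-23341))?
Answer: 27058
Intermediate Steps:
G(f, w) = w + w² + f*w (G(f, w) = (f*w + w²) + w = (w² + f*w) + w = w + w² + f*w)
G(-46, -14) + (2891 - 1*(-23341)) = -14*(1 - 46 - 14) + (2891 - 1*(-23341)) = -14*(-59) + (2891 + 23341) = 826 + 26232 = 27058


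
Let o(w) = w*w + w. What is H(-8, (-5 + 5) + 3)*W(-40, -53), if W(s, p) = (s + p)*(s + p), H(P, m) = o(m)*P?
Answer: -830304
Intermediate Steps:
o(w) = w + w² (o(w) = w² + w = w + w²)
H(P, m) = P*m*(1 + m) (H(P, m) = (m*(1 + m))*P = P*m*(1 + m))
W(s, p) = (p + s)² (W(s, p) = (p + s)*(p + s) = (p + s)²)
H(-8, (-5 + 5) + 3)*W(-40, -53) = (-8*((-5 + 5) + 3)*(1 + ((-5 + 5) + 3)))*(-53 - 40)² = -8*(0 + 3)*(1 + (0 + 3))*(-93)² = -8*3*(1 + 3)*8649 = -8*3*4*8649 = -96*8649 = -830304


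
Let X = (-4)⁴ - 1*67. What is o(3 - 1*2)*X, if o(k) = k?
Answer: 189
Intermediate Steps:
X = 189 (X = 256 - 67 = 189)
o(3 - 1*2)*X = (3 - 1*2)*189 = (3 - 2)*189 = 1*189 = 189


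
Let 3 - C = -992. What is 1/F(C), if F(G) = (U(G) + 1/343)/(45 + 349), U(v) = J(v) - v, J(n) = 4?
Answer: -67571/169956 ≈ -0.39758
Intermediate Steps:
C = 995 (C = 3 - 1*(-992) = 3 + 992 = 995)
U(v) = 4 - v
F(G) = 1373/135142 - G/394 (F(G) = ((4 - G) + 1/343)/(45 + 349) = ((4 - G) + 1/343)/394 = (1373/343 - G)*(1/394) = 1373/135142 - G/394)
1/F(C) = 1/(1373/135142 - 1/394*995) = 1/(1373/135142 - 995/394) = 1/(-169956/67571) = -67571/169956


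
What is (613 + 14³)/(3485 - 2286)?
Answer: 3357/1199 ≈ 2.7998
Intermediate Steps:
(613 + 14³)/(3485 - 2286) = (613 + 2744)/1199 = 3357*(1/1199) = 3357/1199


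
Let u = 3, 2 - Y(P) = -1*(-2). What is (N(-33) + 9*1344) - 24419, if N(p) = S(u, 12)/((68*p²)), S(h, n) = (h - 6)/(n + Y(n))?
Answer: -3650171185/296208 ≈ -12323.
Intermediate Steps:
Y(P) = 0 (Y(P) = 2 - (-1)*(-2) = 2 - 1*2 = 2 - 2 = 0)
S(h, n) = (-6 + h)/n (S(h, n) = (h - 6)/(n + 0) = (-6 + h)/n)
N(p) = -1/(272*p²) (N(p) = ((-6 + 3)/12)/((68*p²)) = ((1/12)*(-3))*(1/(68*p²)) = -1/(272*p²))
(N(-33) + 9*1344) - 24419 = (-1/272/(-33)² + 9*1344) - 24419 = (-1/272*1/1089 + 12096) - 24419 = (-1/296208 + 12096) - 24419 = 3582931967/296208 - 24419 = -3650171185/296208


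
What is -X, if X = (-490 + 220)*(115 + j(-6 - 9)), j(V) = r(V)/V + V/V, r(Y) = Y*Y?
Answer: 27270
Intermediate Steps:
r(Y) = Y²
j(V) = 1 + V (j(V) = V²/V + V/V = V + 1 = 1 + V)
X = -27270 (X = (-490 + 220)*(115 + (1 + (-6 - 9))) = -270*(115 + (1 - 15)) = -270*(115 - 14) = -270*101 = -27270)
-X = -1*(-27270) = 27270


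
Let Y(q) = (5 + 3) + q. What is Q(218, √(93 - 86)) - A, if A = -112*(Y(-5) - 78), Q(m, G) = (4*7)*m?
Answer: -2296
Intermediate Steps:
Q(m, G) = 28*m
Y(q) = 8 + q
A = 8400 (A = -112*((8 - 5) - 78) = -112*(3 - 78) = -112*(-75) = 8400)
Q(218, √(93 - 86)) - A = 28*218 - 1*8400 = 6104 - 8400 = -2296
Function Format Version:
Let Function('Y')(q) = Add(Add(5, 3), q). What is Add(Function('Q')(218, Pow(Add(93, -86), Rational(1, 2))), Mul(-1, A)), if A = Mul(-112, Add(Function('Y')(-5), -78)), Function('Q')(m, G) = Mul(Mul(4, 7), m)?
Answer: -2296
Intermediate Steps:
Function('Q')(m, G) = Mul(28, m)
Function('Y')(q) = Add(8, q)
A = 8400 (A = Mul(-112, Add(Add(8, -5), -78)) = Mul(-112, Add(3, -78)) = Mul(-112, -75) = 8400)
Add(Function('Q')(218, Pow(Add(93, -86), Rational(1, 2))), Mul(-1, A)) = Add(Mul(28, 218), Mul(-1, 8400)) = Add(6104, -8400) = -2296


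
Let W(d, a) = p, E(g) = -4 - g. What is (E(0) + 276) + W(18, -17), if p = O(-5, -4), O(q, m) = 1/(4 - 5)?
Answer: 271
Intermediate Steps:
O(q, m) = -1 (O(q, m) = 1/(-1) = -1)
p = -1
W(d, a) = -1
(E(0) + 276) + W(18, -17) = ((-4 - 1*0) + 276) - 1 = ((-4 + 0) + 276) - 1 = (-4 + 276) - 1 = 272 - 1 = 271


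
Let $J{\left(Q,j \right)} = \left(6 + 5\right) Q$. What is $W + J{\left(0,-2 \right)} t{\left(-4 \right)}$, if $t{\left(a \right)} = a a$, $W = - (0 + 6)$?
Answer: $-6$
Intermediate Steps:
$J{\left(Q,j \right)} = 11 Q$
$W = -6$ ($W = \left(-1\right) 6 = -6$)
$t{\left(a \right)} = a^{2}$
$W + J{\left(0,-2 \right)} t{\left(-4 \right)} = -6 + 11 \cdot 0 \left(-4\right)^{2} = -6 + 0 \cdot 16 = -6 + 0 = -6$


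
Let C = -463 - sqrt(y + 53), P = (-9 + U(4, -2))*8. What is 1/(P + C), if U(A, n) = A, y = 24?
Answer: -503/252932 + sqrt(77)/252932 ≈ -0.0019540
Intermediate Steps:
P = -40 (P = (-9 + 4)*8 = -5*8 = -40)
C = -463 - sqrt(77) (C = -463 - sqrt(24 + 53) = -463 - sqrt(77) ≈ -471.77)
1/(P + C) = 1/(-40 + (-463 - sqrt(77))) = 1/(-503 - sqrt(77))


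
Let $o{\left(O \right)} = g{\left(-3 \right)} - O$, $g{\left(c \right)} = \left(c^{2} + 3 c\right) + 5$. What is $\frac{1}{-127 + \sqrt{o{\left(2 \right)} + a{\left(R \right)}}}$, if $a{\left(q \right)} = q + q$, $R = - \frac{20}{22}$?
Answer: $- \frac{1397}{177406} - \frac{\sqrt{143}}{177406} \approx -0.007942$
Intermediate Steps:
$R = - \frac{10}{11}$ ($R = \left(-20\right) \frac{1}{22} = - \frac{10}{11} \approx -0.90909$)
$g{\left(c \right)} = 5 + c^{2} + 3 c$
$a{\left(q \right)} = 2 q$
$o{\left(O \right)} = 5 - O$ ($o{\left(O \right)} = \left(5 + \left(-3\right)^{2} + 3 \left(-3\right)\right) - O = \left(5 + 9 - 9\right) - O = 5 - O$)
$\frac{1}{-127 + \sqrt{o{\left(2 \right)} + a{\left(R \right)}}} = \frac{1}{-127 + \sqrt{\left(5 - 2\right) + 2 \left(- \frac{10}{11}\right)}} = \frac{1}{-127 + \sqrt{\left(5 - 2\right) - \frac{20}{11}}} = \frac{1}{-127 + \sqrt{3 - \frac{20}{11}}} = \frac{1}{-127 + \sqrt{\frac{13}{11}}} = \frac{1}{-127 + \frac{\sqrt{143}}{11}}$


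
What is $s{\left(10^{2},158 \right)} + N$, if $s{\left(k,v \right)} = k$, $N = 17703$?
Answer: $17803$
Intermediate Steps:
$s{\left(10^{2},158 \right)} + N = 10^{2} + 17703 = 100 + 17703 = 17803$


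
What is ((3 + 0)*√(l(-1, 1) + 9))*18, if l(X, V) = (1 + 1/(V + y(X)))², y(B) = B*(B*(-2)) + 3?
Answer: 81*√5 ≈ 181.12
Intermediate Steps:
y(B) = 3 - 2*B² (y(B) = B*(-2*B) + 3 = -2*B² + 3 = 3 - 2*B²)
l(X, V) = (1 + 1/(3 + V - 2*X²))² (l(X, V) = (1 + 1/(V + (3 - 2*X²)))² = (1 + 1/(3 + V - 2*X²))²)
((3 + 0)*√(l(-1, 1) + 9))*18 = ((3 + 0)*√((4 + 1 - 2*(-1)²)²/(3 + 1 - 2*(-1)²)² + 9))*18 = (3*√((4 + 1 - 2*1)²/(3 + 1 - 2*1)² + 9))*18 = (3*√((4 + 1 - 2)²/(3 + 1 - 2)² + 9))*18 = (3*√(3²/2² + 9))*18 = (3*√((¼)*9 + 9))*18 = (3*√(9/4 + 9))*18 = (3*√(45/4))*18 = (3*(3*√5/2))*18 = (9*√5/2)*18 = 81*√5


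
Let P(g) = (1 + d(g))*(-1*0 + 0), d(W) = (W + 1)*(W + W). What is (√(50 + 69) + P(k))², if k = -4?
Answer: 119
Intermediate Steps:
d(W) = 2*W*(1 + W) (d(W) = (1 + W)*(2*W) = 2*W*(1 + W))
P(g) = 0 (P(g) = (1 + 2*g*(1 + g))*(-1*0 + 0) = (1 + 2*g*(1 + g))*(0 + 0) = (1 + 2*g*(1 + g))*0 = 0)
(√(50 + 69) + P(k))² = (√(50 + 69) + 0)² = (√119 + 0)² = (√119)² = 119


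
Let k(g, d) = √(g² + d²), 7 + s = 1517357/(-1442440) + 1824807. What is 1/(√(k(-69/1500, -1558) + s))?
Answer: 10*√360610/√(65804074866075 + 72122*√606841000529) ≈ 0.00073996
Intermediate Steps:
s = 2632162994643/1442440 (s = -7 + (1517357/(-1442440) + 1824807) = -7 + (1517357*(-1/1442440) + 1824807) = -7 + (-1517357/1442440 + 1824807) = -7 + 2632173091723/1442440 = 2632162994643/1442440 ≈ 1.8248e+6)
k(g, d) = √(d² + g²)
1/(√(k(-69/1500, -1558) + s)) = 1/(√(√((-1558)² + (-69/1500)²) + 2632162994643/1442440)) = 1/(√(√(2427364 + (-69*1/1500)²) + 2632162994643/1442440)) = 1/(√(√(2427364 + (-23/500)²) + 2632162994643/1442440)) = 1/(√(√(2427364 + 529/250000) + 2632162994643/1442440)) = 1/(√(√(606841000529/250000) + 2632162994643/1442440)) = 1/(√(√606841000529/500 + 2632162994643/1442440)) = 1/(√(2632162994643/1442440 + √606841000529/500)) = (2632162994643/1442440 + √606841000529/500)^(-½)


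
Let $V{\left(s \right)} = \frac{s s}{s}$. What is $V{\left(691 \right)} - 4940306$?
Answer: $-4939615$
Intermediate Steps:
$V{\left(s \right)} = s$ ($V{\left(s \right)} = \frac{s^{2}}{s} = s$)
$V{\left(691 \right)} - 4940306 = 691 - 4940306 = -4939615$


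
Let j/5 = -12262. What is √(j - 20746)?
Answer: 2*I*√20514 ≈ 286.45*I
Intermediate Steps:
j = -61310 (j = 5*(-12262) = -61310)
√(j - 20746) = √(-61310 - 20746) = √(-82056) = 2*I*√20514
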